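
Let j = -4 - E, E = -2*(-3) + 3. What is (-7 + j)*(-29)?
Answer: 580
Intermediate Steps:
E = 9 (E = 6 + 3 = 9)
j = -13 (j = -4 - 1*9 = -4 - 9 = -13)
(-7 + j)*(-29) = (-7 - 13)*(-29) = -20*(-29) = 580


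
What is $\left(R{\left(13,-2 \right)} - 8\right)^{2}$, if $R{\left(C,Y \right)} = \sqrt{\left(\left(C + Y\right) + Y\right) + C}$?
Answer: $\left(8 - \sqrt{22}\right)^{2} \approx 10.953$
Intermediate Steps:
$R{\left(C,Y \right)} = \sqrt{2 C + 2 Y}$ ($R{\left(C,Y \right)} = \sqrt{\left(C + 2 Y\right) + C} = \sqrt{2 C + 2 Y}$)
$\left(R{\left(13,-2 \right)} - 8\right)^{2} = \left(\sqrt{2 \cdot 13 + 2 \left(-2\right)} - 8\right)^{2} = \left(\sqrt{26 - 4} - 8\right)^{2} = \left(\sqrt{22} - 8\right)^{2} = \left(-8 + \sqrt{22}\right)^{2}$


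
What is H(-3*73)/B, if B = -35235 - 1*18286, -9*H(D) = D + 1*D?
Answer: -146/160563 ≈ -0.00090930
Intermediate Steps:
H(D) = -2*D/9 (H(D) = -(D + 1*D)/9 = -(D + D)/9 = -2*D/9)
B = -53521 (B = -35235 - 18286 = -53521)
H(-3*73)/B = -(-2)*73/3/(-53521) = -2/9*(-219)*(-1/53521) = (146/3)*(-1/53521) = -146/160563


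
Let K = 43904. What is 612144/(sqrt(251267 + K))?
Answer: 612144*sqrt(295171)/295171 ≈ 1126.7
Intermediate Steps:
612144/(sqrt(251267 + K)) = 612144/(sqrt(251267 + 43904)) = 612144/(sqrt(295171)) = 612144*(sqrt(295171)/295171) = 612144*sqrt(295171)/295171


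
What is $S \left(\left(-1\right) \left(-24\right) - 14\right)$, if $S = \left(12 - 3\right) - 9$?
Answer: $0$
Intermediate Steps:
$S = 0$ ($S = 9 - 9 = 0$)
$S \left(\left(-1\right) \left(-24\right) - 14\right) = 0 \left(\left(-1\right) \left(-24\right) - 14\right) = 0 \left(24 - 14\right) = 0 \cdot 10 = 0$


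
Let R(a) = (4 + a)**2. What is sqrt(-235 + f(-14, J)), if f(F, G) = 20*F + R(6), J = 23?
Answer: I*sqrt(415) ≈ 20.372*I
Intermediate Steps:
f(F, G) = 100 + 20*F (f(F, G) = 20*F + (4 + 6)**2 = 20*F + 10**2 = 20*F + 100 = 100 + 20*F)
sqrt(-235 + f(-14, J)) = sqrt(-235 + (100 + 20*(-14))) = sqrt(-235 + (100 - 280)) = sqrt(-235 - 180) = sqrt(-415) = I*sqrt(415)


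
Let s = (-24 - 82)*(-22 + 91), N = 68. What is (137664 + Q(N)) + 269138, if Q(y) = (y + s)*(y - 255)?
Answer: 1761804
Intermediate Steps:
s = -7314 (s = -106*69 = -7314)
Q(y) = (-7314 + y)*(-255 + y) (Q(y) = (y - 7314)*(y - 255) = (-7314 + y)*(-255 + y))
(137664 + Q(N)) + 269138 = (137664 + (1865070 + 68**2 - 7569*68)) + 269138 = (137664 + (1865070 + 4624 - 514692)) + 269138 = (137664 + 1355002) + 269138 = 1492666 + 269138 = 1761804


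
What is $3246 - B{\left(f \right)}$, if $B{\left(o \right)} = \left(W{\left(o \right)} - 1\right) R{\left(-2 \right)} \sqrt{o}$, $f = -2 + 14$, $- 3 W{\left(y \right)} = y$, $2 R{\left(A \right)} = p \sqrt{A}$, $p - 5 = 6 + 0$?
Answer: $3246 + 55 i \sqrt{6} \approx 3246.0 + 134.72 i$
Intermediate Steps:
$p = 11$ ($p = 5 + \left(6 + 0\right) = 5 + 6 = 11$)
$R{\left(A \right)} = \frac{11 \sqrt{A}}{2}$
$W{\left(y \right)} = - \frac{y}{3}$
$f = 12$
$B{\left(o \right)} = \frac{11 i \sqrt{2} \sqrt{o} \left(-1 - \frac{o}{3}\right)}{2}$ ($B{\left(o \right)} = \left(- \frac{o}{3} - 1\right) \frac{11 \sqrt{-2}}{2} \sqrt{o} = \left(-1 - \frac{o}{3}\right) \frac{11 i \sqrt{2}}{2} \sqrt{o} = \left(-1 - \frac{o}{3}\right) \frac{11 i \sqrt{2} \sqrt{o}}{2} = \frac{11 i \sqrt{2} \sqrt{o} \left(-1 - \frac{o}{3}\right)}{2}$)
$3246 - B{\left(f \right)} = 3246 - \frac{11 i \sqrt{2} \sqrt{12} \left(-3 - 12\right)}{6} = 3246 - \frac{11 i \sqrt{2} \cdot 2 \sqrt{3} \left(-3 - 12\right)}{6} = 3246 - \frac{11}{6} i \sqrt{2} \cdot 2 \sqrt{3} \left(-15\right) = 3246 - - 55 i \sqrt{6} = 3246 + 55 i \sqrt{6}$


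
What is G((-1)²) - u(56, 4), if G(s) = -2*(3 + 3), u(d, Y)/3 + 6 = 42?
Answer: -120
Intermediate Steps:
u(d, Y) = 108 (u(d, Y) = -18 + 3*42 = -18 + 126 = 108)
G(s) = -12 (G(s) = -2*6 = -12)
G((-1)²) - u(56, 4) = -12 - 1*108 = -12 - 108 = -120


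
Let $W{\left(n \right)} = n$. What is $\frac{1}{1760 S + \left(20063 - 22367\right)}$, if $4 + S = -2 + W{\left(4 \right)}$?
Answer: $- \frac{1}{5824} \approx -0.0001717$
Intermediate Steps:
$S = -2$ ($S = -4 + \left(-2 + 4\right) = -4 + 2 = -2$)
$\frac{1}{1760 S + \left(20063 - 22367\right)} = \frac{1}{1760 \left(-2\right) + \left(20063 - 22367\right)} = \frac{1}{-3520 + \left(20063 - 22367\right)} = \frac{1}{-3520 - 2304} = \frac{1}{-5824} = - \frac{1}{5824}$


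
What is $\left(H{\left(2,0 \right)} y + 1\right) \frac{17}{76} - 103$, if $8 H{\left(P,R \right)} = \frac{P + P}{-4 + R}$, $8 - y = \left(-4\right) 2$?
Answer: $- \frac{7845}{76} \approx -103.22$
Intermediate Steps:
$y = 16$ ($y = 8 - \left(-4\right) 2 = 8 - -8 = 8 + 8 = 16$)
$H{\left(P,R \right)} = \frac{P}{4 \left(-4 + R\right)}$ ($H{\left(P,R \right)} = \frac{\left(P + P\right) \frac{1}{-4 + R}}{8} = \frac{2 P \frac{1}{-4 + R}}{8} = \frac{P}{4 \left(-4 + R\right)}$)
$\left(H{\left(2,0 \right)} y + 1\right) \frac{17}{76} - 103 = \left(\frac{1}{4} \cdot 2 \frac{1}{-4 + 0} \cdot 16 + 1\right) \frac{17}{76} - 103 = \left(\frac{1}{4} \cdot 2 \frac{1}{-4} \cdot 16 + 1\right) 17 \cdot \frac{1}{76} - 103 = \left(\frac{1}{4} \cdot 2 \left(- \frac{1}{4}\right) 16 + 1\right) \frac{17}{76} - 103 = \left(\left(- \frac{1}{8}\right) 16 + 1\right) \frac{17}{76} - 103 = \left(-2 + 1\right) \frac{17}{76} - 103 = \left(-1\right) \frac{17}{76} - 103 = - \frac{17}{76} - 103 = - \frac{7845}{76}$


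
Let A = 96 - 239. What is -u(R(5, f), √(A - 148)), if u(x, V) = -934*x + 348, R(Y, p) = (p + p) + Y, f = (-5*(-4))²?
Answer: 751522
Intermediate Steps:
f = 400 (f = 20² = 400)
R(Y, p) = Y + 2*p (R(Y, p) = 2*p + Y = Y + 2*p)
A = -143
u(x, V) = 348 - 934*x
-u(R(5, f), √(A - 148)) = -(348 - 934*(5 + 2*400)) = -(348 - 934*(5 + 800)) = -(348 - 934*805) = -(348 - 751870) = -1*(-751522) = 751522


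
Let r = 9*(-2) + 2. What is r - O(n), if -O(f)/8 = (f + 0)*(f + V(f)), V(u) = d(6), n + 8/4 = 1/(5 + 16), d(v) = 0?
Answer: 6392/441 ≈ 14.494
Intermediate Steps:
n = -41/21 (n = -2 + 1/(5 + 16) = -2 + 1/21 = -41/21 ≈ -1.9524)
V(u) = 0
r = -16 (r = -18 + 2 = -16)
O(f) = -8*f² (O(f) = -8*(f + 0)*(f + 0) = -8*f*f = -8*f²)
r - O(n) = -16 - (-8)*(-41/21)² = -16 - (-8)*1681/441 = -16 - 1*(-13448/441) = -16 + 13448/441 = 6392/441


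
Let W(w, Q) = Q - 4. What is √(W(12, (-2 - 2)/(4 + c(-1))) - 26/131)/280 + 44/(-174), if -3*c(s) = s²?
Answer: -22/87 + I*√10983302/403480 ≈ -0.25287 + 0.0082138*I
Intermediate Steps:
c(s) = -s²/3
W(w, Q) = -4 + Q
√(W(12, (-2 - 2)/(4 + c(-1))) - 26/131)/280 + 44/(-174) = √((-4 + (-2 - 2)/(4 - ⅓*(-1)²)) - 26/131)/280 + 44/(-174) = √((-4 - 4/(4 - ⅓*1)) - 26*1/131)*(1/280) + 44*(-1/174) = √((-4 - 4/(4 - ⅓)) - 26/131)*(1/280) - 22/87 = √((-4 - 4/11/3) - 26/131)*(1/280) - 22/87 = √((-4 - 4*3/11) - 26/131)*(1/280) - 22/87 = √((-4 - 12/11) - 26/131)*(1/280) - 22/87 = √(-56/11 - 26/131)*(1/280) - 22/87 = √(-7622/1441)*(1/280) - 22/87 = (I*√10983302/1441)*(1/280) - 22/87 = I*√10983302/403480 - 22/87 = -22/87 + I*√10983302/403480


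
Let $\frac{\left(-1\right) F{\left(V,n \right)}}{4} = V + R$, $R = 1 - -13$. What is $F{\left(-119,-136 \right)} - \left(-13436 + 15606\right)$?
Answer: $-1750$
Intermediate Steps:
$R = 14$ ($R = 1 + 13 = 14$)
$F{\left(V,n \right)} = -56 - 4 V$ ($F{\left(V,n \right)} = - 4 \left(V + 14\right) = - 4 \left(14 + V\right) = -56 - 4 V$)
$F{\left(-119,-136 \right)} - \left(-13436 + 15606\right) = \left(-56 - -476\right) - \left(-13436 + 15606\right) = \left(-56 + 476\right) - 2170 = 420 - 2170 = -1750$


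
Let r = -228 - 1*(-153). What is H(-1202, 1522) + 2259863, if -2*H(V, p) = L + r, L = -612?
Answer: 4520413/2 ≈ 2.2602e+6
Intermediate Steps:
r = -75 (r = -228 + 153 = -75)
H(V, p) = 687/2 (H(V, p) = -(-612 - 75)/2 = -½*(-687) = 687/2)
H(-1202, 1522) + 2259863 = 687/2 + 2259863 = 4520413/2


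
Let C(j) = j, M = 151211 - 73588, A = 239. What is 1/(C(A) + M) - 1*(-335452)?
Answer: 26118963625/77862 ≈ 3.3545e+5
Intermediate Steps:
M = 77623
1/(C(A) + M) - 1*(-335452) = 1/(239 + 77623) - 1*(-335452) = 1/77862 + 335452 = 26118963625/77862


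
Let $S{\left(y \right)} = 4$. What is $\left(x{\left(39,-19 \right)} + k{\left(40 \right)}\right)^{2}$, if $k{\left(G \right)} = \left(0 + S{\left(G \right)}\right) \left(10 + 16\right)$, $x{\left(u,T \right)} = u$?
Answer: $20449$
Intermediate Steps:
$k{\left(G \right)} = 104$ ($k{\left(G \right)} = \left(0 + 4\right) \left(10 + 16\right) = 4 \cdot 26 = 104$)
$\left(x{\left(39,-19 \right)} + k{\left(40 \right)}\right)^{2} = \left(39 + 104\right)^{2} = 143^{2} = 20449$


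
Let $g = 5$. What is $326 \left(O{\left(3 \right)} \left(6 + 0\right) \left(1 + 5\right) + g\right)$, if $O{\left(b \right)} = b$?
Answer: $36838$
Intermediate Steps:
$326 \left(O{\left(3 \right)} \left(6 + 0\right) \left(1 + 5\right) + g\right) = 326 \left(3 \left(6 + 0\right) \left(1 + 5\right) + 5\right) = 326 \left(3 \cdot 6 \cdot 6 + 5\right) = 326 \left(3 \cdot 36 + 5\right) = 326 \left(108 + 5\right) = 326 \cdot 113 = 36838$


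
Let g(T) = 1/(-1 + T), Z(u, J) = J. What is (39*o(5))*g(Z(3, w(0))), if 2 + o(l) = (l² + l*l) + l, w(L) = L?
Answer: -2067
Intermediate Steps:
o(l) = -2 + l + 2*l² (o(l) = -2 + ((l² + l*l) + l) = -2 + ((l² + l²) + l) = -2 + (2*l² + l) = -2 + (l + 2*l²) = -2 + l + 2*l²)
(39*o(5))*g(Z(3, w(0))) = (39*(-2 + 5 + 2*5²))/(-1 + 0) = (39*(-2 + 5 + 2*25))/(-1) = (39*(-2 + 5 + 50))*(-1) = (39*53)*(-1) = 2067*(-1) = -2067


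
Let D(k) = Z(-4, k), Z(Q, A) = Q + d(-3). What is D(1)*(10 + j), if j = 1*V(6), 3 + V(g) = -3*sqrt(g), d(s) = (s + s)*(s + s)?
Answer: 224 - 96*sqrt(6) ≈ -11.151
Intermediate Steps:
d(s) = 4*s**2 (d(s) = (2*s)*(2*s) = 4*s**2)
V(g) = -3 - 3*sqrt(g)
Z(Q, A) = 36 + Q (Z(Q, A) = Q + 4*(-3)**2 = Q + 4*9 = Q + 36 = 36 + Q)
D(k) = 32 (D(k) = 36 - 4 = 32)
j = -3 - 3*sqrt(6) (j = 1*(-3 - 3*sqrt(6)) = -3 - 3*sqrt(6) ≈ -10.348)
D(1)*(10 + j) = 32*(10 + (-3 - 3*sqrt(6))) = 32*(7 - 3*sqrt(6)) = 224 - 96*sqrt(6)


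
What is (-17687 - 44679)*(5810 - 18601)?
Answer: 797723506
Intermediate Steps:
(-17687 - 44679)*(5810 - 18601) = -62366*(-12791) = 797723506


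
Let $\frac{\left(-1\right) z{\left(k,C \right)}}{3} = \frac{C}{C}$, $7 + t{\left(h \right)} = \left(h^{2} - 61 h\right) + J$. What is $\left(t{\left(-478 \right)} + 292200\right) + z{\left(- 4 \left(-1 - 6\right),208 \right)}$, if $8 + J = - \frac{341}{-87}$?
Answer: $\frac{47835029}{87} \approx 5.4983 \cdot 10^{5}$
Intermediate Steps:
$J = - \frac{355}{87}$ ($J = -8 - \frac{341}{-87} = -8 - - \frac{341}{87} = -8 + \frac{341}{87} = - \frac{355}{87} \approx -4.0805$)
$t{\left(h \right)} = - \frac{964}{87} + h^{2} - 61 h$ ($t{\left(h \right)} = -7 - \left(\frac{355}{87} - h^{2} + 61 h\right) = - \frac{964}{87} + h^{2} - 61 h$)
$z{\left(k,C \right)} = -3$ ($z{\left(k,C \right)} = - 3 \frac{C}{C} = \left(-3\right) 1 = -3$)
$\left(t{\left(-478 \right)} + 292200\right) + z{\left(- 4 \left(-1 - 6\right),208 \right)} = \left(\left(- \frac{964}{87} + \left(-478\right)^{2} - -29158\right) + 292200\right) - 3 = \left(\left(- \frac{964}{87} + 228484 + 29158\right) + 292200\right) - 3 = \left(\frac{22413890}{87} + 292200\right) - 3 = \frac{47835290}{87} - 3 = \frac{47835029}{87}$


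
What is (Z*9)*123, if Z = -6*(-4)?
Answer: 26568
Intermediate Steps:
Z = 24
(Z*9)*123 = (24*9)*123 = 216*123 = 26568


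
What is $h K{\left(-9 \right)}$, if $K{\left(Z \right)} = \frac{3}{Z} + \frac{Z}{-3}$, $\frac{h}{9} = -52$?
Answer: $-1248$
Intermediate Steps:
$h = -468$ ($h = 9 \left(-52\right) = -468$)
$K{\left(Z \right)} = \frac{3}{Z} - \frac{Z}{3}$ ($K{\left(Z \right)} = \frac{3}{Z} + Z \left(- \frac{1}{3}\right) = \frac{3}{Z} - \frac{Z}{3}$)
$h K{\left(-9 \right)} = - 468 \left(\frac{3}{-9} - -3\right) = - 468 \left(3 \left(- \frac{1}{9}\right) + 3\right) = - 468 \left(- \frac{1}{3} + 3\right) = \left(-468\right) \frac{8}{3} = -1248$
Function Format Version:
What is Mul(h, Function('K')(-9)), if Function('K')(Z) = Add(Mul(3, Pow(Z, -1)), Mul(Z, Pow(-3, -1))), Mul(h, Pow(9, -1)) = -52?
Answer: -1248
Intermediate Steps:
h = -468 (h = Mul(9, -52) = -468)
Function('K')(Z) = Add(Mul(3, Pow(Z, -1)), Mul(Rational(-1, 3), Z)) (Function('K')(Z) = Add(Mul(3, Pow(Z, -1)), Mul(Z, Rational(-1, 3))) = Add(Mul(3, Pow(Z, -1)), Mul(Rational(-1, 3), Z)))
Mul(h, Function('K')(-9)) = Mul(-468, Add(Mul(3, Pow(-9, -1)), Mul(Rational(-1, 3), -9))) = Mul(-468, Add(Mul(3, Rational(-1, 9)), 3)) = Mul(-468, Add(Rational(-1, 3), 3)) = Mul(-468, Rational(8, 3)) = -1248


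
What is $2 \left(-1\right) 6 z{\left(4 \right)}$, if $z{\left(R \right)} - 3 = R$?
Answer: $-84$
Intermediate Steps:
$z{\left(R \right)} = 3 + R$
$2 \left(-1\right) 6 z{\left(4 \right)} = 2 \left(-1\right) 6 \left(3 + 4\right) = \left(-2\right) 6 \cdot 7 = \left(-12\right) 7 = -84$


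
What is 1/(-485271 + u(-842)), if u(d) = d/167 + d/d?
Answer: -167/81040932 ≈ -2.0607e-6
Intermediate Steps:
u(d) = 1 + d/167 (u(d) = d*(1/167) + 1 = d/167 + 1 = 1 + d/167)
1/(-485271 + u(-842)) = 1/(-485271 + (1 + (1/167)*(-842))) = 1/(-485271 + (1 - 842/167)) = 1/(-485271 - 675/167) = 1/(-81040932/167) = -167/81040932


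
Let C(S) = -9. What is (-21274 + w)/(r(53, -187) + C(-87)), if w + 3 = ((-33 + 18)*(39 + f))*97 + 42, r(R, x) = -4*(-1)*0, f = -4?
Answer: 72160/9 ≈ 8017.8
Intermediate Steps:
r(R, x) = 0 (r(R, x) = 4*0 = 0)
w = -50886 (w = -3 + (((-33 + 18)*(39 - 4))*97 + 42) = -3 + (-15*35*97 + 42) = -3 + (-525*97 + 42) = -3 + (-50925 + 42) = -3 - 50883 = -50886)
(-21274 + w)/(r(53, -187) + C(-87)) = (-21274 - 50886)/(0 - 9) = -72160/(-9) = -72160*(-1/9) = 72160/9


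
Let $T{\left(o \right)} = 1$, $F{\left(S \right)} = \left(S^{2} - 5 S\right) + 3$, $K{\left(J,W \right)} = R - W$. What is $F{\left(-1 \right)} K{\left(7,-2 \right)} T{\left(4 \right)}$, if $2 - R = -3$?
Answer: $63$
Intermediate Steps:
$R = 5$ ($R = 2 - -3 = 2 + 3 = 5$)
$K{\left(J,W \right)} = 5 - W$
$F{\left(S \right)} = 3 + S^{2} - 5 S$
$F{\left(-1 \right)} K{\left(7,-2 \right)} T{\left(4 \right)} = \left(3 + \left(-1\right)^{2} - -5\right) \left(5 - -2\right) 1 = \left(3 + 1 + 5\right) \left(5 + 2\right) 1 = 9 \cdot 7 \cdot 1 = 63 \cdot 1 = 63$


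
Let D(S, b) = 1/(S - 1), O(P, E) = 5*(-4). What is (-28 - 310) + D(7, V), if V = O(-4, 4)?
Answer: -2027/6 ≈ -337.83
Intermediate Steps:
O(P, E) = -20
V = -20
D(S, b) = 1/(-1 + S)
(-28 - 310) + D(7, V) = (-28 - 310) + 1/(-1 + 7) = -338 + 1/6 = -2027/6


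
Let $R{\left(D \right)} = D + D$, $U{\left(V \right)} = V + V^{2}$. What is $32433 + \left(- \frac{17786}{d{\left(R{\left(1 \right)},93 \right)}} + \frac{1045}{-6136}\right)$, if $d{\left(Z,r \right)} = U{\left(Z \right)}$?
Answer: $\frac{542456081}{18408} \approx 29469.0$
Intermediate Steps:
$R{\left(D \right)} = 2 D$
$d{\left(Z,r \right)} = Z \left(1 + Z\right)$
$32433 + \left(- \frac{17786}{d{\left(R{\left(1 \right)},93 \right)}} + \frac{1045}{-6136}\right) = 32433 + \left(- \frac{17786}{2 \cdot 1 \left(1 + 2 \cdot 1\right)} + \frac{1045}{-6136}\right) = 32433 + \left(- \frac{17786}{2 \left(1 + 2\right)} + 1045 \left(- \frac{1}{6136}\right)\right) = 32433 - \left(\frac{1045}{6136} + \frac{17786}{2 \cdot 3}\right) = 32433 - \left(\frac{1045}{6136} + \frac{17786}{6}\right) = 32433 - \frac{54570583}{18408} = \frac{542456081}{18408}$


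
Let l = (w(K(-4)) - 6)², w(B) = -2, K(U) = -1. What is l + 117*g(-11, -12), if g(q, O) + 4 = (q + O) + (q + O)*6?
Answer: -19241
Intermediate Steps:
g(q, O) = -4 + 7*O + 7*q (g(q, O) = -4 + ((q + O) + (q + O)*6) = -4 + ((O + q) + (O + q)*6) = -4 + ((O + q) + (6*O + 6*q)) = -4 + (7*O + 7*q) = -4 + 7*O + 7*q)
l = 64 (l = (-2 - 6)² = (-8)² = 64)
l + 117*g(-11, -12) = 64 + 117*(-4 + 7*(-12) + 7*(-11)) = 64 + 117*(-4 - 84 - 77) = 64 + 117*(-165) = 64 - 19305 = -19241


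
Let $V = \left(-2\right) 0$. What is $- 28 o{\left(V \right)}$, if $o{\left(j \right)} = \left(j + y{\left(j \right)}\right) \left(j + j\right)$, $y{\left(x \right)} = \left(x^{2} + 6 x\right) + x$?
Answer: $0$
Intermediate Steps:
$y{\left(x \right)} = x^{2} + 7 x$
$V = 0$
$o{\left(j \right)} = 2 j \left(j + j \left(7 + j\right)\right)$ ($o{\left(j \right)} = \left(j + j \left(7 + j\right)\right) \left(j + j\right) = \left(j + j \left(7 + j\right)\right) 2 j = 2 j \left(j + j \left(7 + j\right)\right)$)
$- 28 o{\left(V \right)} = - 28 \cdot 2 \cdot 0^{2} \left(8 + 0\right) = - 28 \cdot 2 \cdot 0 \cdot 8 = \left(-28\right) 0 = 0$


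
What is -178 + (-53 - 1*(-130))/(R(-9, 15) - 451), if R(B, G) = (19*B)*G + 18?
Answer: -533721/2998 ≈ -178.03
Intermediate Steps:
R(B, G) = 18 + 19*B*G (R(B, G) = 19*B*G + 18 = 18 + 19*B*G)
-178 + (-53 - 1*(-130))/(R(-9, 15) - 451) = -178 + (-53 - 1*(-130))/((18 + 19*(-9)*15) - 451) = -178 + (-53 + 130)/((18 - 2565) - 451) = -178 + 77/(-2547 - 451) = -178 + 77/(-2998) = -178 + 77*(-1/2998) = -178 - 77/2998 = -533721/2998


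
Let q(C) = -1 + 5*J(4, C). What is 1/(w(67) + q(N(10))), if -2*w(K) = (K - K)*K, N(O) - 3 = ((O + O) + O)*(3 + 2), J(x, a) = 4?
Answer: 1/19 ≈ 0.052632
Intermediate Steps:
N(O) = 3 + 15*O (N(O) = 3 + ((O + O) + O)*(3 + 2) = 3 + (2*O + O)*5 = 3 + (3*O)*5 = 3 + 15*O)
q(C) = 19 (q(C) = -1 + 5*4 = -1 + 20 = 19)
w(K) = 0 (w(K) = -(K - K)*K/2 = -0*K = -½*0 = 0)
1/(w(67) + q(N(10))) = 1/(0 + 19) = 1/19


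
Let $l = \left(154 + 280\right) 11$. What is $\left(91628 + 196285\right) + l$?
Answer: $292687$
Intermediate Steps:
$l = 4774$ ($l = 434 \cdot 11 = 4774$)
$\left(91628 + 196285\right) + l = \left(91628 + 196285\right) + 4774 = 287913 + 4774 = 292687$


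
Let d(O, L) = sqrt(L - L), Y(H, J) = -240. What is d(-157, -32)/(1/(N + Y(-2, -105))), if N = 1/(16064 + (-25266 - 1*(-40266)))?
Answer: 0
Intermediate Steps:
d(O, L) = 0 (d(O, L) = sqrt(0) = 0)
N = 1/31064 (N = 1/(16064 + (-25266 + 40266)) = 1/(16064 + 15000) = 1/31064 ≈ 3.2192e-5)
d(-157, -32)/(1/(N + Y(-2, -105))) = 0/(1/(1/31064 - 240)) = 0/(1/(-7455359/31064)) = 0/(-31064/7455359) = 0*(-7455359/31064) = 0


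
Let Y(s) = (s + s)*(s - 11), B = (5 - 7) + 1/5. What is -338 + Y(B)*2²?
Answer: -3842/25 ≈ -153.68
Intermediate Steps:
B = -9/5 (B = -2 + ⅕ = -9/5 ≈ -1.8000)
Y(s) = 2*s*(-11 + s) (Y(s) = (2*s)*(-11 + s) = 2*s*(-11 + s))
-338 + Y(B)*2² = -338 + (2*(-9/5)*(-11 - 9/5))*2² = -338 + (2*(-9/5)*(-64/5))*4 = -338 + (1152/25)*4 = -338 + 4608/25 = -3842/25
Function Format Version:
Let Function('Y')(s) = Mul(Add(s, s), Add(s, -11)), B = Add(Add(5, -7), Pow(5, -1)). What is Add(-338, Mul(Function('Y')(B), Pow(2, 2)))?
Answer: Rational(-3842, 25) ≈ -153.68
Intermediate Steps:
B = Rational(-9, 5) (B = Add(-2, Rational(1, 5)) = Rational(-9, 5) ≈ -1.8000)
Function('Y')(s) = Mul(2, s, Add(-11, s)) (Function('Y')(s) = Mul(Mul(2, s), Add(-11, s)) = Mul(2, s, Add(-11, s)))
Add(-338, Mul(Function('Y')(B), Pow(2, 2))) = Add(-338, Mul(Mul(2, Rational(-9, 5), Add(-11, Rational(-9, 5))), Pow(2, 2))) = Add(-338, Mul(Mul(2, Rational(-9, 5), Rational(-64, 5)), 4)) = Add(-338, Mul(Rational(1152, 25), 4)) = Add(-338, Rational(4608, 25)) = Rational(-3842, 25)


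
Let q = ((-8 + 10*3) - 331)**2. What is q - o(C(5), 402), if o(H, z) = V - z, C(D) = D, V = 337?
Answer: 95546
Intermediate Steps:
o(H, z) = 337 - z
q = 95481 (q = ((-8 + 30) - 331)**2 = (22 - 331)**2 = (-309)**2 = 95481)
q - o(C(5), 402) = 95481 - (337 - 1*402) = 95481 - (337 - 402) = 95481 - 1*(-65) = 95481 + 65 = 95546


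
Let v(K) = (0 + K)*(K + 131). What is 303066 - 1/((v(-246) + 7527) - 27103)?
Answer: 2640917123/8714 ≈ 3.0307e+5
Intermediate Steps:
v(K) = K*(131 + K)
303066 - 1/((v(-246) + 7527) - 27103) = 303066 - 1/((-246*(131 - 246) + 7527) - 27103) = 303066 - 1/((-246*(-115) + 7527) - 27103) = 303066 - 1/((28290 + 7527) - 27103) = 303066 - 1/(35817 - 27103) = 303066 - 1/8714 = 2640917123/8714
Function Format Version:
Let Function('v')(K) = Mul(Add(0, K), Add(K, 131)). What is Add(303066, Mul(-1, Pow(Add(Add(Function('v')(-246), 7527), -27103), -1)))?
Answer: Rational(2640917123, 8714) ≈ 3.0307e+5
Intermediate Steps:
Function('v')(K) = Mul(K, Add(131, K))
Add(303066, Mul(-1, Pow(Add(Add(Function('v')(-246), 7527), -27103), -1))) = Add(303066, Mul(-1, Pow(Add(Add(Mul(-246, Add(131, -246)), 7527), -27103), -1))) = Add(303066, Mul(-1, Pow(Add(Add(Mul(-246, -115), 7527), -27103), -1))) = Add(303066, Mul(-1, Pow(Add(Add(28290, 7527), -27103), -1))) = Add(303066, Mul(-1, Pow(Add(35817, -27103), -1))) = Add(303066, Mul(-1, Pow(8714, -1))) = Add(303066, Mul(-1, Rational(1, 8714))) = Add(303066, Rational(-1, 8714)) = Rational(2640917123, 8714)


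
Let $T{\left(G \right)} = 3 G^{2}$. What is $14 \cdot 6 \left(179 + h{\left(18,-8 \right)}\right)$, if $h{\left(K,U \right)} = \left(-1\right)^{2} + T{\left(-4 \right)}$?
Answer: $19152$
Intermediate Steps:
$h{\left(K,U \right)} = 49$ ($h{\left(K,U \right)} = \left(-1\right)^{2} + 3 \left(-4\right)^{2} = 1 + 3 \cdot 16 = 1 + 48 = 49$)
$14 \cdot 6 \left(179 + h{\left(18,-8 \right)}\right) = 14 \cdot 6 \left(179 + 49\right) = 84 \cdot 228 = 19152$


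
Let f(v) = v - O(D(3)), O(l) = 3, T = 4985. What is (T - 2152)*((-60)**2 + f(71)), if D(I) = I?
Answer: 10391444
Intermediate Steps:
f(v) = -3 + v (f(v) = v - 1*3 = v - 3 = -3 + v)
(T - 2152)*((-60)**2 + f(71)) = (4985 - 2152)*((-60)**2 + (-3 + 71)) = 2833*(3600 + 68) = 2833*3668 = 10391444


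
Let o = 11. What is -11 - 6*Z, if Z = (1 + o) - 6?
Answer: -47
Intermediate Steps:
Z = 6 (Z = (1 + 11) - 6 = 12 - 6 = 6)
-11 - 6*Z = -11 - 6*6 = -11 - 36 = -47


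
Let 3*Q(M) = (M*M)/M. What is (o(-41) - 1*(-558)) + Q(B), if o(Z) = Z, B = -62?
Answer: 1489/3 ≈ 496.33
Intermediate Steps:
Q(M) = M/3 (Q(M) = ((M*M)/M)/3 = (M²/M)/3 = M/3)
(o(-41) - 1*(-558)) + Q(B) = (-41 - 1*(-558)) + (⅓)*(-62) = (-41 + 558) - 62/3 = 517 - 62/3 = 1489/3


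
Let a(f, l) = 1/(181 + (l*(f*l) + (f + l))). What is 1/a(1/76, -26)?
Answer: 12457/76 ≈ 163.91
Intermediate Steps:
a(f, l) = 1/(181 + f + l + f*l²) (a(f, l) = 1/(181 + (f*l² + (f + l))) = 1/(181 + (f + l + f*l²)) = 1/(181 + f + l + f*l²))
1/a(1/76, -26) = 1/(1/(181 + 1/76 - 26 + (-26)²/76)) = 1/(1/(181 + 1/76 - 26 + (1/76)*676)) = 1/(1/(181 + 1/76 - 26 + 169/19)) = 1/(1/(12457/76)) = 1/(76/12457) = 12457/76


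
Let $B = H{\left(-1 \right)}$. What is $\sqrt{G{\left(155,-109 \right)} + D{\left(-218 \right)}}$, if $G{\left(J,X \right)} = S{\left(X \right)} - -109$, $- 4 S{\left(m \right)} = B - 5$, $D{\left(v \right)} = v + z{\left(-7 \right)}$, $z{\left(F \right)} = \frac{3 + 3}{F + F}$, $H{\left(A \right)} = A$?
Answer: $\frac{i \sqrt{21154}}{14} \approx 10.389 i$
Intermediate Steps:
$B = -1$
$z{\left(F \right)} = \frac{3}{F}$ ($z{\left(F \right)} = \frac{6}{2 F} = 6 \frac{1}{2 F} = \frac{3}{F}$)
$D{\left(v \right)} = - \frac{3}{7} + v$ ($D{\left(v \right)} = v + \frac{3}{-7} = v + 3 \left(- \frac{1}{7}\right) = v - \frac{3}{7} = - \frac{3}{7} + v$)
$S{\left(m \right)} = \frac{3}{2}$ ($S{\left(m \right)} = - \frac{-1 - 5}{4} = \left(- \frac{1}{4}\right) \left(-6\right) = \frac{3}{2}$)
$G{\left(J,X \right)} = \frac{221}{2}$ ($G{\left(J,X \right)} = \frac{3}{2} - -109 = \frac{3}{2} + 109 = \frac{221}{2}$)
$\sqrt{G{\left(155,-109 \right)} + D{\left(-218 \right)}} = \sqrt{\frac{221}{2} - \frac{1529}{7}} = \sqrt{- \frac{1511}{14}} = \frac{i \sqrt{21154}}{14}$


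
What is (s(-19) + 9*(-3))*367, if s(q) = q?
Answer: -16882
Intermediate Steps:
(s(-19) + 9*(-3))*367 = (-19 + 9*(-3))*367 = (-19 - 27)*367 = -46*367 = -16882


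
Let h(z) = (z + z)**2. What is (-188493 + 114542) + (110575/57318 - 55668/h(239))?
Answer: -242114601899609/3274061478 ≈ -73949.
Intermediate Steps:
h(z) = 4*z**2 (h(z) = (2*z)**2 = 4*z**2)
(-188493 + 114542) + (110575/57318 - 55668/h(239)) = (-188493 + 114542) + (110575/57318 - 55668/(4*239**2)) = -73951 + (110575*(1/57318) - 55668/(4*57121)) = -73951 + (110575/57318 - 55668/228484) = -73951 + (110575/57318 - 55668*1/228484) = -73951 + (110575/57318 - 13917/57121) = -73951 + 5518459969/3274061478 = -242114601899609/3274061478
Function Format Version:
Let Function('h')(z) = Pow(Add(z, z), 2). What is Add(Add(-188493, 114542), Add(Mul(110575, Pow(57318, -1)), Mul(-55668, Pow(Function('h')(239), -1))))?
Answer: Rational(-242114601899609, 3274061478) ≈ -73949.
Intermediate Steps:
Function('h')(z) = Mul(4, Pow(z, 2)) (Function('h')(z) = Pow(Mul(2, z), 2) = Mul(4, Pow(z, 2)))
Add(Add(-188493, 114542), Add(Mul(110575, Pow(57318, -1)), Mul(-55668, Pow(Function('h')(239), -1)))) = Add(Add(-188493, 114542), Add(Mul(110575, Pow(57318, -1)), Mul(-55668, Pow(Mul(4, Pow(239, 2)), -1)))) = Add(-73951, Add(Mul(110575, Rational(1, 57318)), Mul(-55668, Pow(Mul(4, 57121), -1)))) = Add(-73951, Add(Rational(110575, 57318), Mul(-55668, Pow(228484, -1)))) = Add(-73951, Add(Rational(110575, 57318), Mul(-55668, Rational(1, 228484)))) = Add(-73951, Add(Rational(110575, 57318), Rational(-13917, 57121))) = Add(-73951, Rational(5518459969, 3274061478)) = Rational(-242114601899609, 3274061478)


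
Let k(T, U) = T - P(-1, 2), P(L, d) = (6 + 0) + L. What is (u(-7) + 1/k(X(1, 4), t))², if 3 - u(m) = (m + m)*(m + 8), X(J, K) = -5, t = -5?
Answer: 28561/100 ≈ 285.61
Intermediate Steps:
u(m) = 3 - 2*m*(8 + m) (u(m) = 3 - (m + m)*(m + 8) = 3 - 2*m*(8 + m))
P(L, d) = 6 + L
k(T, U) = -5 + T (k(T, U) = T - (6 - 1) = T - 1*5 = T - 5 = -5 + T)
(u(-7) + 1/k(X(1, 4), t))² = ((3 - 16*(-7) - 2*(-7)²) + 1/(-5 - 5))² = ((3 + 112 - 2*49) + 1/(-10))² = ((3 + 112 - 98) - ⅒)² = (17 - ⅒)² = (169/10)² = 28561/100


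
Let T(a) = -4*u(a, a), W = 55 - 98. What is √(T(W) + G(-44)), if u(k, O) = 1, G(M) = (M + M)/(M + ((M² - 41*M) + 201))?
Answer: 2*I*√1696927/1299 ≈ 2.0056*I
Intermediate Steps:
W = -43
G(M) = 2*M/(201 + M² - 40*M) (G(M) = (2*M)/(M + (201 + M² - 41*M)) = (2*M)/(201 + M² - 40*M) = 2*M/(201 + M² - 40*M))
T(a) = -4 (T(a) = -4*1 = -4)
√(T(W) + G(-44)) = √(-4 + 2*(-44)/(201 + (-44)² - 40*(-44))) = √(-4 + 2*(-44)/(201 + 1936 + 1760)) = √(-4 + 2*(-44)/3897) = √(-4 + 2*(-44)*(1/3897)) = √(-4 - 88/3897) = √(-15676/3897) = 2*I*√1696927/1299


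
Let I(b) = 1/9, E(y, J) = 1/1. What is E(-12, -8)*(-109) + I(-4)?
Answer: -980/9 ≈ -108.89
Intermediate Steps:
E(y, J) = 1
I(b) = 1/9
E(-12, -8)*(-109) + I(-4) = 1*(-109) + 1/9 = -109 + 1/9 = -980/9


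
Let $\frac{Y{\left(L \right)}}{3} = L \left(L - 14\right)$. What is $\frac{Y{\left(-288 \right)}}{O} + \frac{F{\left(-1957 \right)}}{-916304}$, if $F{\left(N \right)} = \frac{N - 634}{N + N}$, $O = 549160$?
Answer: $\frac{116974296468101}{246189379145120} \approx 0.47514$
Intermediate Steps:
$Y{\left(L \right)} = 3 L \left(-14 + L\right)$ ($Y{\left(L \right)} = 3 L \left(L - 14\right) = 3 L \left(-14 + L\right)$)
$F{\left(N \right)} = \frac{-634 + N}{2 N}$
$\frac{Y{\left(-288 \right)}}{O} + \frac{F{\left(-1957 \right)}}{-916304} = \frac{3 \left(-288\right) \left(-14 - 288\right)}{549160} + \frac{\frac{1}{2} \frac{1}{-1957} \left(-634 - 1957\right)}{-916304} = 3 \left(-288\right) \left(-302\right) \frac{1}{549160} + \frac{1}{2} \left(- \frac{1}{1957}\right) \left(-2591\right) \left(- \frac{1}{916304}\right) = 260928 \cdot \frac{1}{549160} + \frac{2591}{3914} \left(- \frac{1}{916304}\right) = \frac{32616}{68645} - \frac{2591}{3586413856} = \frac{116974296468101}{246189379145120}$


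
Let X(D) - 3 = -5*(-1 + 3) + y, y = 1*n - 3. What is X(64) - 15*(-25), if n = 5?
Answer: 370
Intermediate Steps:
y = 2 (y = 1*5 - 3 = 5 - 3 = 2)
X(D) = -5 (X(D) = 3 + (-5*(-1 + 3) + 2) = 3 + (-5*2 + 2) = 3 + (-10 + 2) = 3 - 8 = -5)
X(64) - 15*(-25) = -5 - 15*(-25) = -5 + 375 = 370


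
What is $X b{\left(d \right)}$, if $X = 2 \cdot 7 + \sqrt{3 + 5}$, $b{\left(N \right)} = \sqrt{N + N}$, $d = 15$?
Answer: $2 \sqrt{30} \left(7 + \sqrt{2}\right) \approx 92.173$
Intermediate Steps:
$b{\left(N \right)} = \sqrt{2} \sqrt{N}$ ($b{\left(N \right)} = \sqrt{2 N} = \sqrt{2} \sqrt{N}$)
$X = 14 + 2 \sqrt{2}$ ($X = 14 + \sqrt{8} = 14 + 2 \sqrt{2} \approx 16.828$)
$X b{\left(d \right)} = \left(14 + 2 \sqrt{2}\right) \sqrt{2} \sqrt{15} = \left(14 + 2 \sqrt{2}\right) \sqrt{30} = \sqrt{30} \left(14 + 2 \sqrt{2}\right)$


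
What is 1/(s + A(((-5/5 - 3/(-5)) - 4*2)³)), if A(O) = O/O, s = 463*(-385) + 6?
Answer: -1/178248 ≈ -5.6102e-6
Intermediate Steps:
s = -178249 (s = -178255 + 6 = -178249)
A(O) = 1
1/(s + A(((-5/5 - 3/(-5)) - 4*2)³)) = 1/(-178249 + 1) = 1/(-178248) = -1/178248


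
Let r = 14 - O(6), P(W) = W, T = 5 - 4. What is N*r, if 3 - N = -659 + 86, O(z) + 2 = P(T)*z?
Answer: 5760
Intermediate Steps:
T = 1
O(z) = -2 + z (O(z) = -2 + 1*z = -2 + z)
N = 576 (N = 3 - (-659 + 86) = 3 - 1*(-573) = 3 + 573 = 576)
r = 10 (r = 14 - (-2 + 6) = 14 - 1*4 = 14 - 4 = 10)
N*r = 576*10 = 5760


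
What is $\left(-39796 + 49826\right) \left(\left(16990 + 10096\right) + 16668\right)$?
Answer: $438852620$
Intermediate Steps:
$\left(-39796 + 49826\right) \left(\left(16990 + 10096\right) + 16668\right) = 10030 \left(27086 + 16668\right) = 10030 \cdot 43754 = 438852620$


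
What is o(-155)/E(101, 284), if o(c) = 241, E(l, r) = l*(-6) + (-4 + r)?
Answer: -241/326 ≈ -0.73926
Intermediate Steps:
E(l, r) = -4 + r - 6*l (E(l, r) = -6*l + (-4 + r) = -4 + r - 6*l)
o(-155)/E(101, 284) = 241/(-4 + 284 - 6*101) = 241/(-4 + 284 - 606) = 241/(-326) = 241*(-1/326) = -241/326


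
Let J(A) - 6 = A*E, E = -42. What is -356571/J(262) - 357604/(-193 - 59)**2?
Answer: 259871611/9700236 ≈ 26.790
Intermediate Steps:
J(A) = 6 - 42*A (J(A) = 6 + A*(-42) = 6 - 42*A)
-356571/J(262) - 357604/(-193 - 59)**2 = -356571/(6 - 42*262) - 357604/(-193 - 59)**2 = -356571/(6 - 11004) - 357604/((-252)**2) = -356571/(-10998) - 357604/63504 = -356571*(-1/10998) - 357604*1/63504 = 39619/1222 - 89401/15876 = 259871611/9700236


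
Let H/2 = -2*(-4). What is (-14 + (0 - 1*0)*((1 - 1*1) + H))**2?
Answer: 196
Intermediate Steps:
H = 16 (H = 2*(-2*(-4)) = 2*8 = 16)
(-14 + (0 - 1*0)*((1 - 1*1) + H))**2 = (-14 + (0 - 1*0)*((1 - 1*1) + 16))**2 = (-14 + (0 + 0)*((1 - 1) + 16))**2 = (-14 + 0*(0 + 16))**2 = (-14 + 0*16)**2 = (-14 + 0)**2 = (-14)**2 = 196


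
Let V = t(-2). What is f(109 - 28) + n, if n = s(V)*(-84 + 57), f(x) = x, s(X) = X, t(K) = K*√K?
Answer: 81 + 54*I*√2 ≈ 81.0 + 76.368*I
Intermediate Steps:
t(K) = K^(3/2)
V = -2*I*√2 (V = (-2)^(3/2) = -2*I*√2 ≈ -2.8284*I)
n = 54*I*√2 (n = (-2*I*√2)*(-84 + 57) = -2*I*√2*(-27) = 54*I*√2 ≈ 76.368*I)
f(109 - 28) + n = (109 - 28) + 54*I*√2 = 81 + 54*I*√2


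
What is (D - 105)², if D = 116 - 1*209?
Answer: 39204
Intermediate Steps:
D = -93 (D = 116 - 209 = -93)
(D - 105)² = (-93 - 105)² = (-198)² = 39204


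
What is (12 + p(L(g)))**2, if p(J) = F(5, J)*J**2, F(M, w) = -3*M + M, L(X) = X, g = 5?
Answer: 56644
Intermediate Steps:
F(M, w) = -2*M
p(J) = -10*J**2 (p(J) = (-2*5)*J**2 = -10*J**2)
(12 + p(L(g)))**2 = (12 - 10*5**2)**2 = (12 - 10*25)**2 = (12 - 250)**2 = (-238)**2 = 56644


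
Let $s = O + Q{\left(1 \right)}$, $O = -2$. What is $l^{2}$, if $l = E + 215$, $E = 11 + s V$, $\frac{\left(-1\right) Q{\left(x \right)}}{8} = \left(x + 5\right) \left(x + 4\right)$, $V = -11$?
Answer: $8340544$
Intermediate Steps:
$Q{\left(x \right)} = - 8 \left(4 + x\right) \left(5 + x\right)$ ($Q{\left(x \right)} = - 8 \left(x + 5\right) \left(x + 4\right) = - 8 \left(5 + x\right) \left(4 + x\right) = - 8 \left(4 + x\right) \left(5 + x\right)$)
$s = -242$ ($s = -2 - \left(232 + 8\right) = -2 - 240 = -242$)
$E = 2673$ ($E = 11 - -2662 = 11 + 2662 = 2673$)
$l = 2888$ ($l = 2673 + 215 = 2888$)
$l^{2} = 2888^{2} = 8340544$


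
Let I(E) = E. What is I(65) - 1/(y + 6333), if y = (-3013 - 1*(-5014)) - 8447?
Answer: 7346/113 ≈ 65.009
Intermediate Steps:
y = -6446 (y = (-3013 + 5014) - 8447 = 2001 - 8447 = -6446)
I(65) - 1/(y + 6333) = 65 - 1/(-6446 + 6333) = 65 - 1/(-113) = 65 - 1*(-1/113) = 65 + 1/113 = 7346/113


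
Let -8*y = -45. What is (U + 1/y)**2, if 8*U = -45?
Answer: 3845521/129600 ≈ 29.672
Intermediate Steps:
U = -45/8 (U = (1/8)*(-45) = -45/8 ≈ -5.6250)
y = 45/8 (y = -1/8*(-45) = 45/8 ≈ 5.6250)
(U + 1/y)**2 = (-45/8 + 1/(45/8))**2 = (-45/8 + 8/45)**2 = (-1961/360)**2 = 3845521/129600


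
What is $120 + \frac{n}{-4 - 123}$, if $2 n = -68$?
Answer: $\frac{15274}{127} \approx 120.27$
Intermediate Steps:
$n = -34$ ($n = \frac{1}{2} \left(-68\right) = -34$)
$120 + \frac{n}{-4 - 123} = 120 - \frac{34}{-4 - 123} = 120 - \frac{34}{-127} = 120 - - \frac{34}{127} = 120 + \frac{34}{127} = \frac{15274}{127}$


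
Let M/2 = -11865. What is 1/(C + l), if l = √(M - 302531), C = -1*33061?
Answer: -33061/1093355982 - I*√326261/1093355982 ≈ -3.0238e-5 - 5.2242e-7*I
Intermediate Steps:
M = -23730 (M = 2*(-11865) = -23730)
C = -33061
l = I*√326261 (l = √(-23730 - 302531) = √(-326261) = I*√326261 ≈ 571.19*I)
1/(C + l) = 1/(-33061 + I*√326261)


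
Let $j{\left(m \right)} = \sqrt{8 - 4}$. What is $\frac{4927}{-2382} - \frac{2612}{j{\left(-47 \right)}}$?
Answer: $- \frac{3115819}{2382} \approx -1308.1$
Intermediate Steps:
$j{\left(m \right)} = 2$ ($j{\left(m \right)} = \sqrt{4} = 2$)
$\frac{4927}{-2382} - \frac{2612}{j{\left(-47 \right)}} = \frac{4927}{-2382} - \frac{2612}{2} = 4927 \left(- \frac{1}{2382}\right) - 1306 = - \frac{4927}{2382} - 1306 = - \frac{3115819}{2382}$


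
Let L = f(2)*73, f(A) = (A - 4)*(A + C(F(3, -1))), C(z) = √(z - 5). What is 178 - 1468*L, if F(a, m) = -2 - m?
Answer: 428834 + 214328*I*√6 ≈ 4.2883e+5 + 5.2499e+5*I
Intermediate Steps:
C(z) = √(-5 + z)
f(A) = (-4 + A)*(A + I*√6) (f(A) = (A - 4)*(A + √(-5 + (-2 - 1*(-1)))) = (-4 + A)*(A + √(-5 + (-2 + 1))) = (-4 + A)*(A + √(-5 - 1)) = (-4 + A)*(A + √(-6)) = (-4 + A)*(A + I*√6))
L = -292 - 146*I*√6 (L = (2² - 4*2 - 4*I*√6 + I*2*√6)*73 = (4 - 8 - 4*I*√6 + 2*I*√6)*73 = (-4 - 2*I*√6)*73 = -292 - 146*I*√6 ≈ -292.0 - 357.63*I)
178 - 1468*L = 178 - 1468*(-292 - 146*I*√6) = 178 + (428656 + 214328*I*√6) = 428834 + 214328*I*√6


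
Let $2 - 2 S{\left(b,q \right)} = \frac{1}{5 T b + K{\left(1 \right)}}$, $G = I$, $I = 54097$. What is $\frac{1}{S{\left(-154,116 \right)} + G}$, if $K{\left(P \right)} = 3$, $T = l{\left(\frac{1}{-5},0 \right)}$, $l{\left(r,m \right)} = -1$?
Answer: $\frac{1546}{83635507} \approx 1.8485 \cdot 10^{-5}$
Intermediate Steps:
$T = -1$
$G = 54097$
$S{\left(b,q \right)} = 1 - \frac{1}{2 \left(3 - 5 b\right)}$ ($S{\left(b,q \right)} = 1 - \frac{1}{2 \left(5 \left(-1\right) b + 3\right)} = 1 - \frac{1}{2 \left(- 5 b + 3\right)} = 1 - \frac{1}{2 \left(3 - 5 b\right)}$)
$\frac{1}{S{\left(-154,116 \right)} + G} = \frac{1}{\frac{5 \left(-1 + 2 \left(-154\right)\right)}{2 \left(-3 + 5 \left(-154\right)\right)} + 54097} = \frac{1}{\frac{5 \left(-1 - 308\right)}{2 \left(-3 - 770\right)} + 54097} = \frac{1}{\frac{5}{2} \frac{1}{-773} \left(-309\right) + 54097} = \frac{1}{\frac{5}{2} \left(- \frac{1}{773}\right) \left(-309\right) + 54097} = \frac{1}{\frac{1545}{1546} + 54097} = \frac{1}{\frac{83635507}{1546}} = \frac{1546}{83635507}$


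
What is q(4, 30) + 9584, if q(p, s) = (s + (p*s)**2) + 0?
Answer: 24014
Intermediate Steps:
q(p, s) = s + p**2*s**2 (q(p, s) = (s + p**2*s**2) + 0 = s + p**2*s**2)
q(4, 30) + 9584 = 30*(1 + 30*4**2) + 9584 = 30*(1 + 30*16) + 9584 = 30*(1 + 480) + 9584 = 30*481 + 9584 = 14430 + 9584 = 24014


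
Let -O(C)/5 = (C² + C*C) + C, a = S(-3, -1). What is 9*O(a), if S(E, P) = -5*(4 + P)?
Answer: -19575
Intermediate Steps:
S(E, P) = -20 - 5*P
a = -15 (a = -20 - 5*(-1) = -20 + 5 = -15)
O(C) = -10*C² - 5*C (O(C) = -5*((C² + C*C) + C) = -5*((C² + C²) + C) = -5*(2*C² + C) = -5*(C + 2*C²) = -10*C² - 5*C)
9*O(a) = 9*(-5*(-15)*(1 + 2*(-15))) = 9*(-5*(-15)*(1 - 30)) = 9*(-5*(-15)*(-29)) = 9*(-2175) = -19575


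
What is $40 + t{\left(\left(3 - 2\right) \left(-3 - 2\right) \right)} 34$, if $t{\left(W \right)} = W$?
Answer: $-130$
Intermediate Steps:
$40 + t{\left(\left(3 - 2\right) \left(-3 - 2\right) \right)} 34 = 40 + \left(3 - 2\right) \left(-3 - 2\right) 34 = 40 + 1 \left(-5\right) 34 = 40 - 170 = -130$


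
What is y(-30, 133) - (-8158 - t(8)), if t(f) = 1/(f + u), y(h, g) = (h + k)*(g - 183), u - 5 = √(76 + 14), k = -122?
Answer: 1244895/79 - 3*√10/79 ≈ 15758.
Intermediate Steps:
u = 5 + 3*√10 (u = 5 + √(76 + 14) = 5 + √90 = 5 + 3*√10 ≈ 14.487)
y(h, g) = (-183 + g)*(-122 + h) (y(h, g) = (h - 122)*(g - 183) = (-122 + h)*(-183 + g) = (-183 + g)*(-122 + h))
t(f) = 1/(5 + f + 3*√10) (t(f) = 1/(f + (5 + 3*√10)) = 1/(5 + f + 3*√10))
y(-30, 133) - (-8158 - t(8)) = (22326 - 183*(-30) - 122*133 + 133*(-30)) - (-8158 - 1/(5 + 8 + 3*√10)) = (22326 + 5490 - 16226 - 3990) - (-8158 - 1/(13 + 3*√10)) = 7600 + (8158 + 1/(13 + 3*√10)) = 15758 + 1/(13 + 3*√10)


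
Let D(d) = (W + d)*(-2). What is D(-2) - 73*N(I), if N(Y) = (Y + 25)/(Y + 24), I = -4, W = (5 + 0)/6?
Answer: -4459/60 ≈ -74.317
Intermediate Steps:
W = ⅚ (W = 5*(⅙) = ⅚ ≈ 0.83333)
N(Y) = (25 + Y)/(24 + Y)
D(d) = -5/3 - 2*d (D(d) = (⅚ + d)*(-2) = -5/3 - 2*d)
D(-2) - 73*N(I) = (-5/3 - 2*(-2)) - 73*(25 - 4)/(24 - 4) = (-5/3 + 4) - 73*21/20 = 7/3 - 73*(1/20)*21 = 7/3 - 73*21/20 = 7/3 - 1*1533/20 = 7/3 - 1533/20 = -4459/60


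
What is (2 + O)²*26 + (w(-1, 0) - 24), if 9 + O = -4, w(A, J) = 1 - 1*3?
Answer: 3120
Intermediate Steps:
w(A, J) = -2 (w(A, J) = 1 - 3 = -2)
O = -13 (O = -9 - 4 = -13)
(2 + O)²*26 + (w(-1, 0) - 24) = (2 - 13)²*26 + (-2 - 24) = (-11)²*26 - 26 = 121*26 - 26 = 3146 - 26 = 3120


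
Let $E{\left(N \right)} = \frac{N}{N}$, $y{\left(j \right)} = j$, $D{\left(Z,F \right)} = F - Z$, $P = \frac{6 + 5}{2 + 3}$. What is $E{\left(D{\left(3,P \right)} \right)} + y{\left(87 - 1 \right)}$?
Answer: $87$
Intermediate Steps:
$P = \frac{11}{5} \approx 2.2$
$E{\left(N \right)} = 1$
$E{\left(D{\left(3,P \right)} \right)} + y{\left(87 - 1 \right)} = 1 + \left(87 - 1\right) = 1 + 86 = 87$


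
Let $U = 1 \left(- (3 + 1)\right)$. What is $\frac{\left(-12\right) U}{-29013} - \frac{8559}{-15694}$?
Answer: $\frac{4343315}{7988246} \approx 0.54371$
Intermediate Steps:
$U = -4$ ($U = 1 \left(\left(-1\right) 4\right) = 1 \left(-4\right) = -4$)
$\frac{\left(-12\right) U}{-29013} - \frac{8559}{-15694} = \frac{\left(-12\right) \left(-4\right)}{-29013} - \frac{8559}{-15694} = 48 \left(- \frac{1}{29013}\right) - - \frac{8559}{15694} = - \frac{16}{9671} + \frac{8559}{15694} = \frac{4343315}{7988246}$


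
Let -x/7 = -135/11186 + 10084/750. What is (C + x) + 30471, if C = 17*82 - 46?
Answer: 19011186563/599250 ≈ 31725.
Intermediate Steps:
x = -56349187/599250 (x = -7*(-135/11186 + 10084/750) = -7*(-135*1/11186 + 10084*(1/750)) = -7*(-135/11186 + 5042/375) = -7*56349187/4194750 = -56349187/599250 ≈ -94.033)
C = 1348 (C = 1394 - 46 = 1348)
(C + x) + 30471 = (1348 - 56349187/599250) + 30471 = 751439813/599250 + 30471 = 19011186563/599250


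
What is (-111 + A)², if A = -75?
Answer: 34596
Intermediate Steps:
(-111 + A)² = (-111 - 75)² = (-186)² = 34596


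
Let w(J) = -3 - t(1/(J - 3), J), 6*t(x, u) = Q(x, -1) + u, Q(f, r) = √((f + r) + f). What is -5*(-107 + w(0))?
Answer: 550 + 5*I*√15/18 ≈ 550.0 + 1.0758*I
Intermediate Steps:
Q(f, r) = √(r + 2*f)
t(x, u) = u/6 + √(-1 + 2*x)/6 (t(x, u) = (√(-1 + 2*x) + u)/6 = (u + √(-1 + 2*x))/6 = u/6 + √(-1 + 2*x)/6)
w(J) = -3 - J/6 - √(-1 + 2/(-3 + J))/6 (w(J) = -3 - (J/6 + √(-1 + 2/(J - 3))/6) = -3 - (J/6 + √(-1 + 2/(-3 + J))/6) = -3 + (-J/6 - √(-1 + 2/(-3 + J))/6) = -3 - J/6 - √(-1 + 2/(-3 + J))/6)
-5*(-107 + w(0)) = -5*(-107 + (-3 - ⅙*0 - I*√5*√(-1/(-3 + 0))/6)) = -5*(-107 + (-3 + 0 - I*√5*√(-1/(-3))/6)) = -5*(-107 + (-3 + 0 - I*√15/3/6)) = -5*(-107 + (-3 + 0 - I*√15/18)) = -5*(-107 + (-3 - I*√15/18)) = -5*(-110 - I*√15/18) = 550 + 5*I*√15/18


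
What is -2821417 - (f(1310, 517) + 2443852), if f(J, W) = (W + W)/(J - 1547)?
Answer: -1247867719/237 ≈ -5.2653e+6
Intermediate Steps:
f(J, W) = 2*W/(-1547 + J) (f(J, W) = (2*W)/(-1547 + J) = 2*W/(-1547 + J))
-2821417 - (f(1310, 517) + 2443852) = -2821417 - (2*517/(-1547 + 1310) + 2443852) = -2821417 - (2*517/(-237) + 2443852) = -2821417 - (2*517*(-1/237) + 2443852) = -2821417 - (-1034/237 + 2443852) = -2821417 - 1*579191890/237 = -2821417 - 579191890/237 = -1247867719/237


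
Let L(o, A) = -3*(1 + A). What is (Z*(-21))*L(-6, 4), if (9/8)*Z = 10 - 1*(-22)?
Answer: 8960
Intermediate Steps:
Z = 256/9 (Z = 8*(10 - 1*(-22))/9 = 8*(10 + 22)/9 = (8/9)*32 = 256/9 ≈ 28.444)
L(o, A) = -3 - 3*A
(Z*(-21))*L(-6, 4) = ((256/9)*(-21))*(-3 - 3*4) = -1792*(-3 - 12)/3 = -1792/3*(-15) = 8960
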